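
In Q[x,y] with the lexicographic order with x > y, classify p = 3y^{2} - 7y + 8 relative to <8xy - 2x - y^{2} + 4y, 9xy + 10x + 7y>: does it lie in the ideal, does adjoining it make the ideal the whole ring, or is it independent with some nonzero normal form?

First compute the reduced Gröbner basis of I by Buchberger's algorithm.
f_1 = 8xy - 2x - y^{2} + 4y, LT = xy.
f_2 = 9xy + 10x + 7y, LT = xy.

S(f_1,f_2): lcm = xy. S = -\tfrac{49}{36}x - \tfrac{1}{8}y^{2} - \tfrac{5}{18}y.
  leading term x: no divisor's leading term divides it; move -\tfrac{49}{36}x to the remainder.
  leading term y^{2}: no divisor's leading term divides it; move -\tfrac{1}{8}y^{2} to the remainder.
  leading term y: no divisor's leading term divides it; move -\tfrac{5}{18}y to the remainder.
  remainder -\tfrac{49}{36}x - \tfrac{1}{8}y^{2} - \tfrac{5}{18}y ≠ 0; add h_3 = -\tfrac{49}{36}x - \tfrac{1}{8}y^{2} - \tfrac{5}{18}y to the basis.

S(f_1,h_3): lcm = xy. S = -\tfrac{1}{4}x - \tfrac{9}{98}y^{3} - \tfrac{129}{392}y^{2} + \tfrac{1}{2}y.
  leading term x: subtract (\tfrac{9}{49})·h_3 from -\tfrac{1}{4}x - \tfrac{9}{98}y^{3} - \tfrac{129}{392}y^{2} + \tfrac{1}{2}y → -\tfrac{9}{98}y^{3} - \tfrac{15}{49}y^{2} + \tfrac{27}{49}y
  leading term y^{3}: no divisor's leading term divides it; move -\tfrac{9}{98}y^{3} to the remainder.
  leading term y^{2}: no divisor's leading term divides it; move -\tfrac{15}{49}y^{2} to the remainder.
  leading term y: no divisor's leading term divides it; move \tfrac{27}{49}y to the remainder.
  remainder -\tfrac{9}{98}y^{3} - \tfrac{15}{49}y^{2} + \tfrac{27}{49}y ≠ 0; add h_4 = -\tfrac{9}{98}y^{3} - \tfrac{15}{49}y^{2} + \tfrac{27}{49}y to the basis.

S(f_2,h_3): lcm = xy. S = \tfrac{10}{9}x - \tfrac{9}{98}y^{3} - \tfrac{10}{49}y^{2} + \tfrac{7}{9}y.
  leading term x: subtract (-\tfrac{40}{49})·h_3 from \tfrac{10}{9}x - \tfrac{9}{98}y^{3} - \tfrac{10}{49}y^{2} + \tfrac{7}{9}y → -\tfrac{9}{98}y^{3} - \tfrac{15}{49}y^{2} + \tfrac{27}{49}y
  leading term y^{3}: subtract (1)·h_4 from -\tfrac{9}{98}y^{3} - \tfrac{15}{49}y^{2} + \tfrac{27}{49}y → 0
  remainder 0.

S(f_1,h_4): lcm = xy^{3}. S = -\tfrac{43}{12}xy^{2} + 6xy - \tfrac{1}{8}y^{4} + \tfrac{1}{2}y^{3}.
  leading term xy^{2}: subtract (-\tfrac{43}{96}y)·f_1 from -\tfrac{43}{12}xy^{2} + 6xy - \tfrac{1}{8}y^{4} + \tfrac{1}{2}y^{3} → \tfrac{245}{48}xy - \tfrac{1}{8}y^{4} + \tfrac{5}{96}y^{3} + \tfrac{43}{24}y^{2}
  leading term xy: subtract (\tfrac{245}{384})·f_1 from \tfrac{245}{48}xy - \tfrac{1}{8}y^{4} + \tfrac{5}{96}y^{3} + \tfrac{43}{24}y^{2} → \tfrac{245}{192}x - \tfrac{1}{8}y^{4} + \tfrac{5}{96}y^{3} + \tfrac{311}{128}y^{2} - \tfrac{245}{96}y
  leading term x: subtract (-\tfrac{15}{16})·h_3 from \tfrac{245}{192}x - \tfrac{1}{8}y^{4} + \tfrac{5}{96}y^{3} + \tfrac{311}{128}y^{2} - \tfrac{245}{96}y → -\tfrac{1}{8}y^{4} + \tfrac{5}{96}y^{3} + \tfrac{37}{16}y^{2} - \tfrac{45}{16}y
  leading term y^{4}: subtract (\tfrac{49}{36}y)·h_4 from -\tfrac{1}{8}y^{4} + \tfrac{5}{96}y^{3} + \tfrac{37}{16}y^{2} - \tfrac{45}{16}y → \tfrac{15}{32}y^{3} + \tfrac{25}{16}y^{2} - \tfrac{45}{16}y
  leading term y^{3}: subtract (-\tfrac{245}{48})·h_4 from \tfrac{15}{32}y^{3} + \tfrac{25}{16}y^{2} - \tfrac{45}{16}y → 0
  remainder 0.

S(f_2,h_4): lcm = xy^{3}. S = -\tfrac{20}{9}xy^{2} + 6xy + \tfrac{7}{9}y^{3}.
  leading term xy^{2}: subtract (-\tfrac{5}{18}y)·f_1 from -\tfrac{20}{9}xy^{2} + 6xy + \tfrac{7}{9}y^{3} → \tfrac{49}{9}xy + \tfrac{1}{2}y^{3} + \tfrac{10}{9}y^{2}
  leading term xy: subtract (\tfrac{49}{72})·f_1 from \tfrac{49}{9}xy + \tfrac{1}{2}y^{3} + \tfrac{10}{9}y^{2} → \tfrac{49}{36}x + \tfrac{1}{2}y^{3} + \tfrac{43}{24}y^{2} - \tfrac{49}{18}y
  leading term x: subtract (-1)·h_3 from \tfrac{49}{36}x + \tfrac{1}{2}y^{3} + \tfrac{43}{24}y^{2} - \tfrac{49}{18}y → \tfrac{1}{2}y^{3} + \tfrac{5}{3}y^{2} - 3y
  leading term y^{3}: subtract (-\tfrac{49}{9})·h_4 from \tfrac{1}{2}y^{3} + \tfrac{5}{3}y^{2} - 3y → 0
  remainder 0.

S(h_3,h_4): leading monomials are coprime, so the S-polynomial reduces to 0 (Buchberger's first criterion).
Every S-polynomial of the final basis reduces to 0, so we have a Gröbner basis.
Inter-reduce: drop elements whose leading term is divisible by another's, tail-reduce, and make monic.
Reduced Gröbner basis: {x + \tfrac{9}{98}y^{2} + \tfrac{10}{49}y, y^{3} + \tfrac{10}{3}y^{2} - 6y}.
Label its elements g_1 = x + \tfrac{9}{98}y^{2} + \tfrac{10}{49}y, g_2 = y^{3} + \tfrac{10}{3}y^{2} - 6y.

Reduce p = 3y^{2} - 7y + 8 modulo G:
  leading term y^{2}: no divisor's leading term divides it; move 3y^{2} to the remainder.
  leading term y: no divisor's leading term divides it; move -7y to the remainder.
  leading term 1: no divisor's leading term divides it; move 8 to the remainder.
  normal form = 3y^{2} - 7y + 8.
The normal form is nonzero, so p ∉ I. Since p minus its normal form lies in I, I + (p) = I + (r) where r = 3y^{2} - 7y + 8; decide whether this ideal is the whole ring.
Run Buchberger on G together with r (pairs among the g_i already reduce to 0 since G is a Gröbner basis):
g_1 = x + \tfrac{9}{98}y^{2} + \tfrac{10}{49}y, LT = x.
g_2 = y^{3} + \tfrac{10}{3}y^{2} - 6y, LT = y^{3}.
r = 3y^{2} - 7y + 8, LT = y^{2}.

S(g_1,g_2): leading monomials are coprime, so the S-polynomial reduces to 0 (Buchberger's first criterion).
S(g_1,r): leading monomials are coprime, so the S-polynomial reduces to 0 (Buchberger's first criterion).
S(g_2,r): lcm = y^{3}. S = \tfrac{17}{3}y^{2} - \tfrac{26}{3}y.
  leading term y^{2}: subtract (\tfrac{17}{9})·r from \tfrac{17}{3}y^{2} - \tfrac{26}{3}y → \tfrac{41}{9}y - \tfrac{136}{9}
  leading term y: no divisor's leading term divides it; move \tfrac{41}{9}y to the remainder.
  leading term 1: no divisor's leading term divides it; move -\tfrac{136}{9} to the remainder.
  remainder \tfrac{41}{9}y - \tfrac{136}{9} ≠ 0; add m_4 = \tfrac{41}{9}y - \tfrac{136}{9} to the basis.

S(g_1,m_4): leading monomials are coprime, so the S-polynomial reduces to 0 (Buchberger's first criterion).
S(g_2,m_4): lcm = y^{3}. S = \tfrac{818}{123}y^{2} - 6y.
  leading term y^{2}: subtract (\tfrac{818}{369})·r from \tfrac{818}{123}y^{2} - 6y → \tfrac{3512}{369}y - \tfrac{6544}{369}
  leading term y: subtract (\tfrac{3512}{1681})·m_4 from \tfrac{3512}{369}y - \tfrac{6544}{369} → \tfrac{69776}{5043}
  leading term 1: no divisor's leading term divides it; move \tfrac{69776}{5043} to the remainder.
  remainder \tfrac{69776}{5043} ≠ 0; add m_5 = \tfrac{69776}{5043} to the basis.

S(r,m_4): lcm = y^{2}. S = \tfrac{121}{123}y + \tfrac{8}{3}.
  leading term y: subtract (\tfrac{363}{1681})·m_4 from \tfrac{121}{123}y + \tfrac{8}{3} → \tfrac{9968}{1681}
  leading term 1: subtract (\tfrac{3}{7})·m_5 from \tfrac{9968}{1681} → 0
  remainder 0.

S(g_1,m_5): leading monomials are coprime, so the S-polynomial reduces to 0 (Buchberger's first criterion).
S(g_2,m_5): leading monomials are coprime, so the S-polynomial reduces to 0 (Buchberger's first criterion).
S(r,m_5): leading monomials are coprime, so the S-polynomial reduces to 0 (Buchberger's first criterion).
S(m_4,m_5): leading monomials are coprime, so the S-polynomial reduces to 0 (Buchberger's first criterion).
Every S-polynomial of the final basis reduces to 0, so we have a Gröbner basis.
Inter-reduce: drop elements whose leading term is divisible by another's, tail-reduce, and make monic.
Reduced Gröbner basis: {1}.
The reduced Gröbner basis of I + (p) is {1}: the ideal is the whole ring, so the enlarged system has no common solution — adjoining p is inconsistent.

Adjoining 3y^{2} - 7y + 8 makes the ideal the whole ring: the system is inconsistent.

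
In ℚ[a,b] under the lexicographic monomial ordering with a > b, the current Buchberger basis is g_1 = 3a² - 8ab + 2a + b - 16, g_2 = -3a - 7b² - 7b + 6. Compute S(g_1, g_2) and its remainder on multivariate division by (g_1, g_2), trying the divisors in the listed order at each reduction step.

lcm(LM(g_1), LM(g_2)) = a².
S = (lcm/LT(g_1))·g_1 − (lcm/LT(g_2))·g_2 = -7/3ab² - 5ab + 8/3a + ⅓b - 16/3.
Reduce S modulo (g_1, g_2) in that order:
  leading term ab²: subtract (7/9b²)·g_2 from -7/3ab² - 5ab + 8/3a + ⅓b - 16/3 → -5ab + 8/3a + 49/9b⁴ + 49/9b³ - 14/3b² + ⅓b - 16/3
  leading term ab: subtract (5/3b)·g_2 from -5ab + 8/3a + 49/9b⁴ + 49/9b³ - 14/3b² + ⅓b - 16/3 → 8/3a + 49/9b⁴ + 154/9b³ + 7b² - 29/3b - 16/3
  leading term a: subtract (-8/9)·g_2 from 8/3a + 49/9b⁴ + 154/9b³ + 7b² - 29/3b - 16/3 → 49/9b⁴ + 154/9b³ + 7/9b² - 143/9b
  leading term b⁴: no divisor's leading term divides it; move 49/9b⁴ to the remainder.
  leading term b³: no divisor's leading term divides it; move 154/9b³ to the remainder.
  leading term b²: no divisor's leading term divides it; move 7/9b² to the remainder.
  leading term b: no divisor's leading term divides it; move -143/9b to the remainder.
The remainder 49/9b⁴ + 154/9b³ + 7/9b² - 143/9b is nonzero, so it would be added as the next basis element.
An S-polynomial is built so that the two leading terms cancel; whether anything survives reduction is exactly the Gröbner-basis criterion.

S(g_1, g_2) = -7/3ab² - 5ab + 8/3a + ⅓b - 16/3; remainder on division = 49/9b⁴ + 154/9b³ + 7/9b² - 143/9b.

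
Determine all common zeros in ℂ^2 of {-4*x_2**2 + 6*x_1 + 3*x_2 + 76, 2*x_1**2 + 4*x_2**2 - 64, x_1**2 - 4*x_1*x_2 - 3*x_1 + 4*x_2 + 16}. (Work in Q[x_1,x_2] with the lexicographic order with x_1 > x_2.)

Compute a lex Gröbner basis by Buchberger's algorithm.
f_1 = 6*x_1 - 4*x_2**2 + 3*x_2 + 76, LT = x_1.
f_2 = 2*x_1**2 + 4*x_2**2 - 64, LT = x_1**2.
f_3 = x_1**2 - 4*x_1*x_2 - 3*x_1 + 4*x_2 + 16, LT = x_1**2.

S(f_1,f_2): lcm = x_1**2. S = -2/3*x_1*x_2**2 + 1/2*x_1*x_2 + 38/3*x_1 - 2*x_2**2 + 32.
  leading term x_1*x_2**2: subtract (-1/9*x_2**2)·f_1 from -2/3*x_1*x_2**2 + 1/2*x_1*x_2 + 38/3*x_1 - 2*x_2**2 + 32 → 1/2*x_1*x_2 + 38/3*x_1 - 4/9*x_2**4 + 1/3*x_2**3 + 58/9*x_2**2 + 32
  leading term x_1*x_2: subtract (1/12*x_2)·f_1 from 1/2*x_1*x_2 + 38/3*x_1 - 4/9*x_2**4 + 1/3*x_2**3 + 58/9*x_2**2 + 32 → 38/3*x_1 - 4/9*x_2**4 + 2/3*x_2**3 + 223/36*x_2**2 - 19/3*x_2 + 32
  leading term x_1: subtract (19/9)·f_1 from 38/3*x_1 - 4/9*x_2**4 + 2/3*x_2**3 + 223/36*x_2**2 - 19/3*x_2 + 32 → -4/9*x_2**4 + 2/3*x_2**3 + 527/36*x_2**2 - 38/3*x_2 - 1156/9
  leading term x_2**4: no divisor's leading term divides it; move -4/9*x_2**4 to the remainder.
  leading term x_2**3: no divisor's leading term divides it; move 2/3*x_2**3 to the remainder.
  leading term x_2**2: no divisor's leading term divides it; move 527/36*x_2**2 to the remainder.
  leading term x_2: no divisor's leading term divides it; move -38/3*x_2 to the remainder.
  leading term 1: no divisor's leading term divides it; move -1156/9 to the remainder.
  remainder -4/9*x_2**4 + 2/3*x_2**3 + 527/36*x_2**2 - 38/3*x_2 - 1156/9 ≠ 0; add h_4 = -4/9*x_2**4 + 2/3*x_2**3 + 527/36*x_2**2 - 38/3*x_2 - 1156/9 to the basis.

S(f_1,f_3): lcm = x_1**2. S = -2/3*x_1*x_2**2 + 9/2*x_1*x_2 + 47/3*x_1 - 4*x_2 - 16.
  leading term x_1*x_2**2: subtract (-1/9*x_2**2)·f_1 from -2/3*x_1*x_2**2 + 9/2*x_1*x_2 + 47/3*x_1 - 4*x_2 - 16 → 9/2*x_1*x_2 + 47/3*x_1 - 4/9*x_2**4 + 1/3*x_2**3 + 76/9*x_2**2 - 4*x_2 - 16
  leading term x_1*x_2: subtract (3/4*x_2)·f_1 from 9/2*x_1*x_2 + 47/3*x_1 - 4/9*x_2**4 + 1/3*x_2**3 + 76/9*x_2**2 - 4*x_2 - 16 → 47/3*x_1 - 4/9*x_2**4 + 10/3*x_2**3 + 223/36*x_2**2 - 61*x_2 - 16
  leading term x_1: subtract (47/18)·f_1 from 47/3*x_1 - 4/9*x_2**4 + 10/3*x_2**3 + 223/36*x_2**2 - 61*x_2 - 16 → -4/9*x_2**4 + 10/3*x_2**3 + 599/36*x_2**2 - 413/6*x_2 - 1930/9
  leading term x_2**4: subtract (1)·h_4 from -4/9*x_2**4 + 10/3*x_2**3 + 599/36*x_2**2 - 413/6*x_2 - 1930/9 → 8/3*x_2**3 + 2*x_2**2 - 337/6*x_2 - 86
  leading term x_2**3: no divisor's leading term divides it; move 8/3*x_2**3 to the remainder.
  leading term x_2**2: no divisor's leading term divides it; move 2*x_2**2 to the remainder.
  leading term x_2: no divisor's leading term divides it; move -337/6*x_2 to the remainder.
  leading term 1: no divisor's leading term divides it; move -86 to the remainder.
  remainder 8/3*x_2**3 + 2*x_2**2 - 337/6*x_2 - 86 ≠ 0; add h_5 = 8/3*x_2**3 + 2*x_2**2 - 337/6*x_2 - 86 to the basis.

S(f_2,f_3): lcm = x_1**2. S = 4*x_1*x_2 + 3*x_1 + 2*x_2**2 - 4*x_2 - 48.
  leading term x_1*x_2: subtract (2/3*x_2)·f_1 from 4*x_1*x_2 + 3*x_1 + 2*x_2**2 - 4*x_2 - 48 → 3*x_1 + 8/3*x_2**3 - 164/3*x_2 - 48
  leading term x_1: subtract (1/2)·f_1 from 3*x_1 + 8/3*x_2**3 - 164/3*x_2 - 48 → 8/3*x_2**3 + 2*x_2**2 - 337/6*x_2 - 86
  leading term x_2**3: subtract (1)·h_5 from 8/3*x_2**3 + 2*x_2**2 - 337/6*x_2 - 86 → 0
  remainder 0.

S(f_1,h_4): leading monomials are coprime, so the S-polynomial reduces to 0 (Buchberger's first criterion).
S(f_2,h_4): leading monomials are coprime, so the S-polynomial reduces to 0 (Buchberger's first criterion).
S(f_3,h_4): leading monomials are coprime, so the S-polynomial reduces to 0 (Buchberger's first criterion).
S(f_1,h_5): leading monomials are coprime, so the S-polynomial reduces to 0 (Buchberger's first criterion).
S(f_2,h_5): leading monomials are coprime, so the S-polynomial reduces to 0 (Buchberger's first criterion).
S(f_3,h_5): leading monomials are coprime, so the S-polynomial reduces to 0 (Buchberger's first criterion).
S(h_4,h_5): lcm = x_2**4. S = -9/4*x_2**3 - 95/8*x_2**2 + 243/4*x_2 + 289.
  leading term x_2**3: subtract (-27/32)·h_5 from -9/4*x_2**3 - 95/8*x_2**2 + 243/4*x_2 + 289 → -163/16*x_2**2 + 855/64*x_2 + 3463/16
  leading term x_2**2: no divisor's leading term divides it; move -163/16*x_2**2 to the remainder.
  leading term x_2: no divisor's leading term divides it; move 855/64*x_2 to the remainder.
  leading term 1: no divisor's leading term divides it; move 3463/16 to the remainder.
  remainder -163/16*x_2**2 + 855/64*x_2 + 3463/16 ≠ 0; add h_6 = -163/16*x_2**2 + 855/64*x_2 + 3463/16 to the basis.

S(f_1,h_6): leading monomials are coprime, so the S-polynomial reduces to 0 (Buchberger's first criterion).
S(f_2,h_6): leading monomials are coprime, so the S-polynomial reduces to 0 (Buchberger's first criterion).
S(f_3,h_6): leading monomials are coprime, so the S-polynomial reduces to 0 (Buchberger's first criterion).
S(h_4,h_6): lcm = x_2**4. S = -123/652*x_2**3 - 30493/2608*x_2**2 + 57/2*x_2 + 289.
  leading term x_2**3: subtract (-369/5216)·h_5 from -123/652*x_2**3 - 30493/2608*x_2**2 + 57/2*x_2 + 289 → -7531/652*x_2**2 + 255861/10432*x_2 + 737845/2608
  leading term x_2**2: subtract (30124/26569)·h_6 from -7531/652*x_2**2 + 255861/10432*x_2 + 737845/2608 → 15949323/1700416*x_2 + 15949323/425104
  leading term x_2: no divisor's leading term divides it; move 15949323/1700416*x_2 to the remainder.
  leading term 1: no divisor's leading term divides it; move 15949323/425104 to the remainder.
  remainder 15949323/1700416*x_2 + 15949323/425104 ≠ 0; add h_7 = 15949323/1700416*x_2 + 15949323/425104 to the basis.

S(h_5,h_6): lcm = x_2**3. S = 336/163*x_2**2 + 477/2608*x_2 - 129/4.
  leading term x_2**2: subtract (-5376/26569)·h_6 from 336/163*x_2**2 + 477/2608*x_2 - 129/4 → 1226871/425104*x_2 + 1226871/106276
  leading term x_2: subtract (4/13)·h_7 from 1226871/425104*x_2 + 1226871/106276 → 0
  remainder 0.

S(f_1,h_7): leading monomials are coprime, so the S-polynomial reduces to 0 (Buchberger's first criterion).
S(f_2,h_7): leading monomials are coprime, so the S-polynomial reduces to 0 (Buchberger's first criterion).
S(f_3,h_7): leading monomials are coprime, so the S-polynomial reduces to 0 (Buchberger's first criterion).
S(h_4,h_7): lcm = x_2**4. S = -11/2*x_2**3 - 527/16*x_2**2 + 57/2*x_2 + 289.
  leading term x_2**3: subtract (-33/16)·h_5 from -11/2*x_2**3 - 527/16*x_2**2 + 57/2*x_2 + 289 → -461/16*x_2**2 - 2795/32*x_2 + 893/8
  leading term x_2**2: subtract (461/163)·h_6 from -461/16*x_2**2 - 2795/32*x_2 + 893/8 → -1305325/10432*x_2 - 1305325/2608
  leading term x_2: subtract (-212767975/15949323)·h_7 from -1305325/10432*x_2 - 1305325/2608 → 0
  remainder 0.

S(h_5,h_7): lcm = x_2**3. S = -13/4*x_2**2 - 337/16*x_2 - 129/4.
  leading term x_2**2: subtract (52/163)·h_6 from -13/4*x_2**2 - 337/16*x_2 - 129/4 → -33023/1304*x_2 - 33023/326
  leading term x_2: subtract (-43061992/15949323)·h_7 from -33023/1304*x_2 - 33023/326 → 0
  remainder 0.

S(h_6,h_7): lcm = x_2**2. S = -3463/652*x_2 - 3463/163.
  leading term x_2: subtract (-9031504/15949323)·h_7 from -3463/652*x_2 - 3463/163 → 0
  remainder 0.

Every S-polynomial of the final basis reduces to 0, so we have a Gröbner basis.
Inter-reduce: drop elements whose leading term is divisible by another's, tail-reduce, and make monic.
Reduced Gröbner basis: {x_1, x_2 + 4}.

From the last basis element, x_2 + 4 = 0, so x_2 takes values in {-4}. Each choice, substituted upward through the basis, yields the corresponding point(s) of the solution set.
  x_2 = -4: the earlier basis element becomes x_1 = 0, giving x_1 = 0 — point (0, -4).

{(0, -4)}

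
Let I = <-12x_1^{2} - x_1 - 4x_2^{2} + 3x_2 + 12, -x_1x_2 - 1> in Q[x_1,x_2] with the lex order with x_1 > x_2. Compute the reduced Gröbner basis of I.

G = {x_1 - \tfrac{1}{3}x_2^{3} + \tfrac{1}{4}x_2^{2} + x_2 + \tfrac{1}{12}, x_2^{4} - \tfrac{3}{4}x_2^{3} - 3x_2^{2} - \tfrac{1}{4}x_2 + 3}

This is the nonlinear analogue of row-reducing a linear system.

f_1 = -12x_1^{2} - x_1 - 4x_2^{2} + 3x_2 + 12, LT = x_1^{2}.
f_2 = -x_1x_2 - 1, LT = x_1x_2.

S(f_1,f_2): lcm = x_1^{2}x_2. S = \tfrac{1}{12}x_1x_2 - x_1 + \tfrac{1}{3}x_2^{3} - \tfrac{1}{4}x_2^{2} - x_2.
  leading term x_1x_2: subtract (-\tfrac{1}{12})·f_2 from \tfrac{1}{12}x_1x_2 - x_1 + \tfrac{1}{3}x_2^{3} - \tfrac{1}{4}x_2^{2} - x_2 → -x_1 + \tfrac{1}{3}x_2^{3} - \tfrac{1}{4}x_2^{2} - x_2 - \tfrac{1}{12}
  leading term x_1: no divisor's leading term divides it; move -x_1 to the remainder.
  leading term x_2^{3}: no divisor's leading term divides it; move \tfrac{1}{3}x_2^{3} to the remainder.
  leading term x_2^{2}: no divisor's leading term divides it; move -\tfrac{1}{4}x_2^{2} to the remainder.
  leading term x_2: no divisor's leading term divides it; move -x_2 to the remainder.
  leading term 1: no divisor's leading term divides it; move -\tfrac{1}{12} to the remainder.
  remainder -x_1 + \tfrac{1}{3}x_2^{3} - \tfrac{1}{4}x_2^{2} - x_2 - \tfrac{1}{12} ≠ 0; add g_3 = -x_1 + \tfrac{1}{3}x_2^{3} - \tfrac{1}{4}x_2^{2} - x_2 - \tfrac{1}{12} to the basis.

S(f_2,g_3): lcm = x_1x_2. S = \tfrac{1}{3}x_2^{4} - \tfrac{1}{4}x_2^{3} - x_2^{2} - \tfrac{1}{12}x_2 + 1.
  leading term x_2^{4}: no divisor's leading term divides it; move \tfrac{1}{3}x_2^{4} to the remainder.
  leading term x_2^{3}: no divisor's leading term divides it; move -\tfrac{1}{4}x_2^{3} to the remainder.
  leading term x_2^{2}: no divisor's leading term divides it; move -x_2^{2} to the remainder.
  leading term x_2: no divisor's leading term divides it; move -\tfrac{1}{12}x_2 to the remainder.
  leading term 1: no divisor's leading term divides it; move 1 to the remainder.
  remainder \tfrac{1}{3}x_2^{4} - \tfrac{1}{4}x_2^{3} - x_2^{2} - \tfrac{1}{12}x_2 + 1 ≠ 0; add g_4 = \tfrac{1}{3}x_2^{4} - \tfrac{1}{4}x_2^{3} - x_2^{2} - \tfrac{1}{12}x_2 + 1 to the basis.

The other S-polynomials (S(f_1,g_3), S(f_1,g_4), S(f_2,g_4), S(g_3,g_4)) all reduce to 0 modulo the current basis, so we have a Gröbner basis.
Inter-reduce: drop elements whose leading term is divisible by another's, tail-reduce, and make monic.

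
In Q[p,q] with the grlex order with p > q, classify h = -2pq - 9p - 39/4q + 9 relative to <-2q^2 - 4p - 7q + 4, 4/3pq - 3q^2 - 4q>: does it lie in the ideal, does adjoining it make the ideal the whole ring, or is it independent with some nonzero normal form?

First compute the reduced Gröbner basis of I by Buchberger's algorithm.
f_1 = -2q^2 - 4p - 7q + 4, LT = q^2.
f_2 = 4/3pq - 3q^2 - 4q, LT = pq.

S(f_1,f_2): lcm = pq^2. S = 9/4q^3 + 2p^2 + 7/2pq + 3q^2 - 2p.
  leading term q^3: subtract (-9/8q)·f_1 from 9/4q^3 + 2p^2 + 7/2pq + 3q^2 - 2p → 2p^2 - pq - 39/8q^2 - 2p + 9/2q
  leading term p^2: no divisor's leading term divides it; move 2p^2 to the remainder.
  leading term pq: subtract (-3/4)·f_2 from -pq - 39/8q^2 - 2p + 9/2q → -57/8q^2 - 2p + 3/2q
  leading term q^2: subtract (57/16)·f_1 from -57/8q^2 - 2p + 3/2q → 49/4p + 423/16q - 57/4
  leading term p: no divisor's leading term divides it; move 49/4p to the remainder.
  leading term q: no divisor's leading term divides it; move 423/16q to the remainder.
  leading term 1: no divisor's leading term divides it; move -57/4 to the remainder.
  remainder 2p^2 + 49/4p + 423/16q - 57/4 ≠ 0; add k_3 = 2p^2 + 49/4p + 423/16q - 57/4 to the basis.

The other S-polynomials (S(f_1,k_3), S(f_2,k_3)) all reduce to 0 modulo the current basis, so we have a Gröbner basis.
Inter-reduce: drop elements whose leading term is divisible by another's, tail-reduce, and make monic.
Reduced Gröbner basis: {p^2 + 49/8p + 423/32q - 57/8, pq + 9/2p + 39/8q - 9/2, q^2 + 2p + 7/2q - 2}.
Label its elements g_1 = p^2 + 49/8p + 423/32q - 57/8, g_2 = pq + 9/2p + 39/8q - 9/2, g_3 = q^2 + 2p + 7/2q - 2.

Reduce h = -2pq - 9p - 39/4q + 9 modulo G:
  leading term pq: subtract (-2)·g_2 from -2pq - 9p - 39/4q + 9 → 0
  normal form = 0.
Since the normal form is 0, h ∈ I.

The remainder on division by a Gröbner basis is unique — it is the normal form.

-2pq - 9p - 39/4q + 9 lies in I (it reduces to 0).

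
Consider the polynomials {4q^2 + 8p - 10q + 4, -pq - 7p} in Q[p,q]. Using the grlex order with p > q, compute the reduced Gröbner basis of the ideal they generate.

G = {p^2 + 135/4p, pq + 7p, q^2 + 2p - 5/2q + 1}

The reduced Gröbner basis is the canonical form of the ideal for this ordering.

f_1 = 4q^2 + 8p - 10q + 4, LT = q^2.
f_2 = -pq - 7p, LT = pq.

S(f_1,f_2): lcm = pq^2. S = 2p^2 - 19/2pq + p.
  leading term p^2: no divisor's leading term divides it; move 2p^2 to the remainder.
  leading term pq: subtract (19/2)·f_2 from -19/2pq + p → 135/2p
  leading term p: no divisor's leading term divides it; move 135/2p to the remainder.
  remainder 2p^2 + 135/2p ≠ 0; add g_3 = 2p^2 + 135/2p to the basis.

The other S-polynomials (S(f_1,g_3), S(f_2,g_3)) all reduce to 0 modulo the current basis, so we have a Gröbner basis.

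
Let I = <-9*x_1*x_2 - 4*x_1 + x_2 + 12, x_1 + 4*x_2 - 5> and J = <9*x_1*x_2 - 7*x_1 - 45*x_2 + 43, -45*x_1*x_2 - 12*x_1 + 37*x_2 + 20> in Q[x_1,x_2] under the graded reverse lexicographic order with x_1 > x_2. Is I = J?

Yes, the ideals are equal.

Since reduced Gröbner bases are canonical representatives of ideals under a given ordering, it suffices to compute and compare them.
Buchberger on the first generating set:
f_1 = -9*x_1*x_2 - 4*x_1 + x_2 + 12, LT = x_1*x_2.
f_2 = x_1 + 4*x_2 - 5, LT = x_1.

S(f_1,f_2): lcm = x_1*x_2. S = -4*x_2**2 + 4/9*x_1 + 44/9*x_2 - 4/3.
  leading term x_2**2: no divisor's leading term divides it; move -4*x_2**2 to the remainder.
  leading term x_1: subtract (4/9)·f_2 from 4/9*x_1 + 44/9*x_2 - 4/3 → 28/9*x_2 + 8/9
  leading term x_2: no divisor's leading term divides it; move 28/9*x_2 to the remainder.
  leading term 1: no divisor's leading term divides it; move 8/9 to the remainder.
  remainder -4*x_2**2 + 28/9*x_2 + 8/9 ≠ 0; add g_3 = -4*x_2**2 + 28/9*x_2 + 8/9 to the basis.

S(f_1,g_3): lcm = x_1*x_2**2. S = 11/9*x_1*x_2 - 1/9*x_2**2 + 2/9*x_1 - 4/3*x_2.
  leading term x_1*x_2: subtract (-11/81)·f_1 from 11/9*x_1*x_2 - 1/9*x_2**2 + 2/9*x_1 - 4/3*x_2 → -1/9*x_2**2 - 26/81*x_1 - 97/81*x_2 + 44/27
  leading term x_2**2: subtract (1/36)·g_3 from -1/9*x_2**2 - 26/81*x_1 - 97/81*x_2 + 44/27 → -26/81*x_1 - 104/81*x_2 + 130/81
  leading term x_1: subtract (-26/81)·f_2 from -26/81*x_1 - 104/81*x_2 + 130/81 → 0
  remainder 0.

S(f_2,g_3): leading monomials are coprime, so the S-polynomial reduces to 0 (Buchberger's first criterion).
Every S-polynomial of the final basis reduces to 0, so we have a Gröbner basis.
Inter-reduce: drop elements whose leading term is divisible by another's, tail-reduce, and make monic.
Reduced Gröbner basis: {x_2**2 - 7/9*x_2 - 2/9, x_1 + 4*x_2 - 5}.

Buchberger on the second generating set:
h_1 = 9*x_1*x_2 - 7*x_1 - 45*x_2 + 43, LT = x_1*x_2.
h_2 = -45*x_1*x_2 - 12*x_1 + 37*x_2 + 20, LT = x_1*x_2.

S(h_1,h_2): lcm = x_1*x_2. S = -47/45*x_1 - 188/45*x_2 + 47/9.
  leading term x_1: no divisor's leading term divides it; move -47/45*x_1 to the remainder.
  leading term x_2: no divisor's leading term divides it; move -188/45*x_2 to the remainder.
  leading term 1: no divisor's leading term divides it; move 47/9 to the remainder.
  remainder -47/45*x_1 - 188/45*x_2 + 47/9 ≠ 0; add k_3 = -47/45*x_1 - 188/45*x_2 + 47/9 to the basis.

S(h_1,k_3): lcm = x_1*x_2. S = -4*x_2**2 - 7/9*x_1 + 43/9.
  leading term x_2**2: no divisor's leading term divides it; move -4*x_2**2 to the remainder.
  leading term x_1: subtract (35/47)·k_3 from -7/9*x_1 + 43/9 → 28/9*x_2 + 8/9
  leading term x_2: no divisor's leading term divides it; move 28/9*x_2 to the remainder.
  leading term 1: no divisor's leading term divides it; move 8/9 to the remainder.
  remainder -4*x_2**2 + 28/9*x_2 + 8/9 ≠ 0; add k_4 = -4*x_2**2 + 28/9*x_2 + 8/9 to the basis.

S(h_2,k_3): lcm = x_1*x_2. S = -4*x_2**2 + 4/15*x_1 + 188/45*x_2 - 4/9.
  leading term x_2**2: subtract (1)·k_4 from -4*x_2**2 + 4/15*x_1 + 188/45*x_2 - 4/9 → 4/15*x_1 + 16/15*x_2 - 4/3
  leading term x_1: subtract (-12/47)·k_3 from 4/15*x_1 + 16/15*x_2 - 4/3 → 0
  remainder 0.

S(h_1,k_4): lcm = x_1*x_2**2. S = -5*x_2**2 + 2/9*x_1 + 43/9*x_2.
  leading term x_2**2: subtract (5/4)·k_4 from -5*x_2**2 + 2/9*x_1 + 43/9*x_2 → 2/9*x_1 + 8/9*x_2 - 10/9
  leading term x_1: subtract (-10/47)·k_3 from 2/9*x_1 + 8/9*x_2 - 10/9 → 0
  remainder 0.

S(h_2,k_4): lcm = x_1*x_2**2. S = 47/45*x_1*x_2 - 37/45*x_2**2 + 2/9*x_1 - 4/9*x_2.
  leading term x_1*x_2: subtract (47/405)·h_1 from 47/45*x_1*x_2 - 37/45*x_2**2 + 2/9*x_1 - 4/9*x_2 → -37/45*x_2**2 + 419/405*x_1 + 43/9*x_2 - 2021/405
  leading term x_2**2: subtract (37/180)·k_4 from -37/45*x_2**2 + 419/405*x_1 + 43/9*x_2 - 2021/405 → 419/405*x_1 + 1676/405*x_2 - 419/81
  leading term x_1: subtract (-419/423)·k_3 from 419/405*x_1 + 1676/405*x_2 - 419/81 → 0
  remainder 0.

S(k_3,k_4): leading monomials are coprime, so the S-polynomial reduces to 0 (Buchberger's first criterion).
Every S-polynomial of the final basis reduces to 0, so we have a Gröbner basis.
Inter-reduce: drop elements whose leading term is divisible by another's, tail-reduce, and make monic.
Reduced Gröbner basis: {x_2**2 - 7/9*x_2 - 2/9, x_1 + 4*x_2 - 5}.

The two bases agree; hence the ideals are identical.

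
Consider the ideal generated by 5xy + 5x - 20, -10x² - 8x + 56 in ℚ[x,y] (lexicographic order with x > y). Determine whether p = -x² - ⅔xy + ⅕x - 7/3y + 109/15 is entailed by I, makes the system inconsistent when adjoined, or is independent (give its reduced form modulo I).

-x² - ⅔xy + ⅕x - 7/3y + 109/15 lies in I (it reduces to 0).

First compute the reduced Gröbner basis of I by Buchberger's algorithm.
f_1 = 5xy + 5x - 20, LT = xy.
f_2 = -10x² - 8x + 56, LT = x².

S(f_1,f_2): lcm = x²y. S = x² - ⅘xy - 4x + 28/5y.
  leading term x²: subtract (-1/10)·f_2 from x² - ⅘xy - 4x + 28/5y → -⅘xy - 24/5x + 28/5y + 28/5
  leading term xy: subtract (-4/25)·f_1 from -⅘xy - 24/5x + 28/5y + 28/5 → -4x + 28/5y + 12/5
  leading term x: no divisor's leading term divides it; move -4x to the remainder.
  leading term y: no divisor's leading term divides it; move 28/5y to the remainder.
  leading term 1: no divisor's leading term divides it; move 12/5 to the remainder.
  remainder -4x + 28/5y + 12/5 ≠ 0; add h_3 = -4x + 28/5y + 12/5 to the basis.

S(f_1,h_3): lcm = xy. S = x + 7/5y² + ⅗y - 4.
  leading term x: subtract (-¼)·h_3 from x + 7/5y² + ⅗y - 4 → 7/5y² + 2y - 17/5
  leading term y²: no divisor's leading term divides it; move 7/5y² to the remainder.
  leading term y: no divisor's leading term divides it; move 2y to the remainder.
  leading term 1: no divisor's leading term divides it; move -17/5 to the remainder.
  remainder 7/5y² + 2y - 17/5 ≠ 0; add h_4 = 7/5y² + 2y - 17/5 to the basis.

The other S-polynomials (S(f_2,h_3), S(f_1,h_4), S(f_2,h_4), S(h_3,h_4)) all reduce to 0 modulo the current basis, so we have a Gröbner basis.
Inter-reduce: drop elements whose leading term is divisible by another's, tail-reduce, and make monic.
Reduced Gröbner basis: {x - 7/5y - ⅗, y² + 10/7y - 17/7}.
Label its elements g_1 = x - 7/5y - ⅗, g_2 = y² + 10/7y - 17/7.

Reduce p = -x² - ⅔xy + ⅕x - 7/3y + 109/15 modulo G:
  leading term x²: subtract (-x)·g_1 from -x² - ⅔xy + ⅕x - 7/3y + 109/15 → -31/15xy - ⅖x - 7/3y + 109/15
  leading term xy: subtract (-31/15y)·g_1 from -31/15xy - ⅖x - 7/3y + 109/15 → -⅖x - 217/75y² - 268/75y + 109/15
  leading term x: subtract (-⅖)·g_1 from -⅖x - 217/75y² - 268/75y + 109/15 → -217/75y² - 62/15y + 527/75
  leading term y²: subtract (-217/75)·g_2 from -217/75y² - 62/15y + 527/75 → 0
  normal form = 0.
Since the normal form is 0, p ∈ I.

Ideal membership is decidable via reduction modulo a Gröbner basis.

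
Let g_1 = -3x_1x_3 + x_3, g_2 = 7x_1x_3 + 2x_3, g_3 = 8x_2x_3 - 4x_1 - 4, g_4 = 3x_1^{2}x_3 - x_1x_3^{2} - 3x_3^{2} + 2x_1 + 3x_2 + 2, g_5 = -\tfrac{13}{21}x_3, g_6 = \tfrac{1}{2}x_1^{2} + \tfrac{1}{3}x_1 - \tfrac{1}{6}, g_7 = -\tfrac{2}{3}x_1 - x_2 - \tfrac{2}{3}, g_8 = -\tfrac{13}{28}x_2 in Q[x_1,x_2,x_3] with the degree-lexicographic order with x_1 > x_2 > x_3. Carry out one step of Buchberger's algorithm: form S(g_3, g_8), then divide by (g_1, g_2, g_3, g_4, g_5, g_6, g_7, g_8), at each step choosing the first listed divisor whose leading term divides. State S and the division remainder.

S(g_3, g_8) = -\tfrac{1}{2}x_1 - \tfrac{1}{2}; remainder on division = 0.

lcm(LM(g_3), LM(g_8)) = x_2x_3.
S = (lcm/LT(g_3))·g_3 − (lcm/LT(g_8))·g_8 = -\tfrac{1}{2}x_1 - \tfrac{1}{2}.
Reduce S modulo (g_1, g_2, g_3, g_4, g_5, g_6, g_7, g_8) in that order:
  leading term x_1: subtract (\tfrac{3}{4})·g_7 from -\tfrac{1}{2}x_1 - \tfrac{1}{2} → \tfrac{3}{4}x_2
  leading term x_2: subtract (-\tfrac{21}{13})·g_8 from \tfrac{3}{4}x_2 → 0
The remainder is 0, so this S-polynomial contributes no new basis element.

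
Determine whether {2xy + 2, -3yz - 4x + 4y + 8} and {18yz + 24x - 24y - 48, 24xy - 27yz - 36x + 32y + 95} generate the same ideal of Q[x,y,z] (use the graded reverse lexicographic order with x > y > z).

No, the ideals differ.

For a fixed monomial order, each ideal has a unique reduced Gröbner basis; comparing bases decides equality.
Buchberger on the first generating set:
f_1 = 2xy + 2, LT = xy.
f_2 = -3yz - 4x + 4y + 8, LT = yz.

S(f_1,f_2): lcm = xyz. S = -\tfrac{4}{3}x^{2} + \tfrac{4}{3}xy + \tfrac{8}{3}x + z.
  leading term x^{2}: no divisor's leading term divides it; move -\tfrac{4}{3}x^{2} to the remainder.
  leading term xy: subtract (\tfrac{2}{3})·f_1 from \tfrac{4}{3}xy + \tfrac{8}{3}x + z → \tfrac{8}{3}x + z - \tfrac{4}{3}
  leading term x: no divisor's leading term divides it; move \tfrac{8}{3}x to the remainder.
  leading term z: no divisor's leading term divides it; move z to the remainder.
  leading term 1: no divisor's leading term divides it; move -\tfrac{4}{3} to the remainder.
  remainder -\tfrac{4}{3}x^{2} + \tfrac{8}{3}x + z - \tfrac{4}{3} ≠ 0; add g_3 = -\tfrac{4}{3}x^{2} + \tfrac{8}{3}x + z - \tfrac{4}{3} to the basis.

S(f_1,g_3): lcm = x^{2}y. S = 2xy + \tfrac{3}{4}yz + x - y.
  leading term xy: subtract (1)·f_1 from 2xy + \tfrac{3}{4}yz + x - y → \tfrac{3}{4}yz + x - y - 2
  leading term yz: subtract (-\tfrac{1}{4})·f_2 from \tfrac{3}{4}yz + x - y - 2 → 0
  remainder 0.

S(f_2,g_3): leading monomials are coprime, so the S-polynomial reduces to 0 (Buchberger's first criterion).
Every S-polynomial of the final basis reduces to 0, so we have a Gröbner basis.
Inter-reduce: drop elements whose leading term is divisible by another's, tail-reduce, and make monic.
Reduced Gröbner basis: {x^{2} - 2x - \tfrac{3}{4}z + 1, xy + 1, yz + \tfrac{4}{3}x - \tfrac{4}{3}y - \tfrac{8}{3}}.

Buchberger on the second generating set:
h_1 = 18yz + 24x - 24y - 48, LT = yz.
h_2 = 24xy - 27yz - 36x + 32y + 95, LT = xy.

S(h_1,h_2): lcm = xyz. S = \tfrac{9}{8}yz^{2} + \tfrac{4}{3}x^{2} - \tfrac{4}{3}xy + \tfrac{3}{2}xz - \tfrac{4}{3}yz - \tfrac{8}{3}x - \tfrac{95}{24}z.
  leading term yz^{2}: subtract (\tfrac{1}{16}z)·h_1 from \tfrac{9}{8}yz^{2} + \tfrac{4}{3}x^{2} - \tfrac{4}{3}xy + \tfrac{3}{2}xz - \tfrac{4}{3}yz - \tfrac{8}{3}x - \tfrac{95}{24}z → \tfrac{4}{3}x^{2} - \tfrac{4}{3}xy + \tfrac{1}{6}yz - \tfrac{8}{3}x - \tfrac{23}{24}z
  leading term x^{2}: no divisor's leading term divides it; move \tfrac{4}{3}x^{2} to the remainder.
  leading term xy: subtract (-\tfrac{1}{18})·h_2 from -\tfrac{4}{3}xy + \tfrac{1}{6}yz - \tfrac{8}{3}x - \tfrac{23}{24}z → -\tfrac{4}{3}yz - \tfrac{14}{3}x + \tfrac{16}{9}y - \tfrac{23}{24}z + \tfrac{95}{18}
  leading term yz: subtract (-\tfrac{2}{27})·h_1 from -\tfrac{4}{3}yz - \tfrac{14}{3}x + \tfrac{16}{9}y - \tfrac{23}{24}z + \tfrac{95}{18} → -\tfrac{26}{9}x - \tfrac{23}{24}z + \tfrac{31}{18}
  leading term x: no divisor's leading term divides it; move -\tfrac{26}{9}x to the remainder.
  leading term z: no divisor's leading term divides it; move -\tfrac{23}{24}z to the remainder.
  leading term 1: no divisor's leading term divides it; move \tfrac{31}{18} to the remainder.
  remainder \tfrac{4}{3}x^{2} - \tfrac{26}{9}x - \tfrac{23}{24}z + \tfrac{31}{18} ≠ 0; add k_3 = \tfrac{4}{3}x^{2} - \tfrac{26}{9}x - \tfrac{23}{24}z + \tfrac{31}{18} to the basis.

S(h_1,k_3): leading monomials are coprime, so the S-polynomial reduces to 0 (Buchberger's first criterion).
S(h_2,k_3): lcm = x^{2}y. S = -\tfrac{9}{8}xyz - \tfrac{3}{2}x^{2} + \tfrac{7}{2}xy + \tfrac{23}{32}yz + \tfrac{95}{24}x - \tfrac{31}{24}y.
  leading term xyz: subtract (-\tfrac{1}{16}x)·h_1 from -\tfrac{9}{8}xyz - \tfrac{3}{2}x^{2} + \tfrac{7}{2}xy + \tfrac{23}{32}yz + \tfrac{95}{24}x - \tfrac{31}{24}y → 2xy + \tfrac{23}{32}yz + \tfrac{23}{24}x - \tfrac{31}{24}y
  leading term xy: subtract (\tfrac{1}{12})·h_2 from 2xy + \tfrac{23}{32}yz + \tfrac{23}{24}x - \tfrac{31}{24}y → \tfrac{95}{32}yz + \tfrac{95}{24}x - \tfrac{95}{24}y - \tfrac{95}{12}
  leading term yz: subtract (\tfrac{95}{576})·h_1 from \tfrac{95}{32}yz + \tfrac{95}{24}x - \tfrac{95}{24}y - \tfrac{95}{12} → 0
  remainder 0.

Every S-polynomial of the final basis reduces to 0, so we have a Gröbner basis.
Inter-reduce: drop elements whose leading term is divisible by another's, tail-reduce, and make monic.
Reduced Gröbner basis: {x^{2} - \tfrac{13}{6}x - \tfrac{23}{32}z + \tfrac{31}{24}, xy - \tfrac{1}{6}y + \tfrac{23}{24}, yz + \tfrac{4}{3}x - \tfrac{4}{3}y - \tfrac{8}{3}}.

These differ, so the ideals are not equal.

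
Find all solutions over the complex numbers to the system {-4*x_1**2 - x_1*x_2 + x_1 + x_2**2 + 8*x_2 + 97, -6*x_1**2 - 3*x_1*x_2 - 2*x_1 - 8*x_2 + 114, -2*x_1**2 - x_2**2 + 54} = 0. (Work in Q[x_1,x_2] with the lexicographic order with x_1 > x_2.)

{(5, -2)}

Compute a lex Gröbner basis by Buchberger's algorithm.
f_1 = -4*x_1**2 - x_1*x_2 + x_1 + x_2**2 + 8*x_2 + 97, LT = x_1**2.
f_2 = -6*x_1**2 - 3*x_1*x_2 - 2*x_1 - 8*x_2 + 114, LT = x_1**2.
f_3 = -2*x_1**2 - x_2**2 + 54, LT = x_1**2.

S(f_1,f_2): lcm = x_1**2. S = -1/4*x_1*x_2 - 7/12*x_1 - 1/4*x_2**2 - 10/3*x_2 - 21/4.
  leading term x_1*x_2: no divisor's leading term divides it; move -1/4*x_1*x_2 to the remainder.
  leading term x_1: no divisor's leading term divides it; move -7/12*x_1 to the remainder.
  leading term x_2**2: no divisor's leading term divides it; move -1/4*x_2**2 to the remainder.
  leading term x_2: no divisor's leading term divides it; move -10/3*x_2 to the remainder.
  leading term 1: no divisor's leading term divides it; move -21/4 to the remainder.
  remainder -1/4*x_1*x_2 - 7/12*x_1 - 1/4*x_2**2 - 10/3*x_2 - 21/4 ≠ 0; add h_4 = -1/4*x_1*x_2 - 7/12*x_1 - 1/4*x_2**2 - 10/3*x_2 - 21/4 to the basis.

S(f_1,f_3): lcm = x_1**2. S = 1/4*x_1*x_2 - 1/4*x_1 - 3/4*x_2**2 - 2*x_2 + 11/4.
  leading term x_1*x_2: subtract (-1)·h_4 from 1/4*x_1*x_2 - 1/4*x_1 - 3/4*x_2**2 - 2*x_2 + 11/4 → -5/6*x_1 - x_2**2 - 16/3*x_2 - 5/2
  leading term x_1: no divisor's leading term divides it; move -5/6*x_1 to the remainder.
  leading term x_2**2: no divisor's leading term divides it; move -x_2**2 to the remainder.
  leading term x_2: no divisor's leading term divides it; move -16/3*x_2 to the remainder.
  leading term 1: no divisor's leading term divides it; move -5/2 to the remainder.
  remainder -5/6*x_1 - x_2**2 - 16/3*x_2 - 5/2 ≠ 0; add h_5 = -5/6*x_1 - x_2**2 - 16/3*x_2 - 5/2 to the basis.

S(f_1,h_4): lcm = x_1**2*x_2. S = -7/3*x_1**2 - 3/4*x_1*x_2**2 - 163/12*x_1*x_2 - 21*x_1 - 1/4*x_2**3 - 2*x_2**2 - 97/4*x_2.
  leading term x_1**2: subtract (7/12)·f_1 from -7/3*x_1**2 - 3/4*x_1*x_2**2 - 163/12*x_1*x_2 - 21*x_1 - 1/4*x_2**3 - 2*x_2**2 - 97/4*x_2 → -3/4*x_1*x_2**2 - 13*x_1*x_2 - 259/12*x_1 - 1/4*x_2**3 - 31/12*x_2**2 - 347/12*x_2 - 679/12
  leading term x_1*x_2**2: subtract (3*x_2)·h_4 from -3/4*x_1*x_2**2 - 13*x_1*x_2 - 259/12*x_1 - 1/4*x_2**3 - 31/12*x_2**2 - 347/12*x_2 - 679/12 → -45/4*x_1*x_2 - 259/12*x_1 + 1/2*x_2**3 + 89/12*x_2**2 - 79/6*x_2 - 679/12
  leading term x_1*x_2: subtract (45)·h_4 from -45/4*x_1*x_2 - 259/12*x_1 + 1/2*x_2**3 + 89/12*x_2**2 - 79/6*x_2 - 679/12 → 14/3*x_1 + 1/2*x_2**3 + 56/3*x_2**2 + 821/6*x_2 + 539/3
  leading term x_1: subtract (-28/5)·h_5 from 14/3*x_1 + 1/2*x_2**3 + 56/3*x_2**2 + 821/6*x_2 + 539/3 → 1/2*x_2**3 + 196/15*x_2**2 + 3209/30*x_2 + 497/3
  leading term x_2**3: no divisor's leading term divides it; move 1/2*x_2**3 to the remainder.
  leading term x_2**2: no divisor's leading term divides it; move 196/15*x_2**2 to the remainder.
  leading term x_2: no divisor's leading term divides it; move 3209/30*x_2 to the remainder.
  leading term 1: no divisor's leading term divides it; move 497/3 to the remainder.
  remainder 1/2*x_2**3 + 196/15*x_2**2 + 3209/30*x_2 + 497/3 ≠ 0; add h_6 = 1/2*x_2**3 + 196/15*x_2**2 + 3209/30*x_2 + 497/3 to the basis.

S(f_3,h_4): lcm = x_1**2*x_2. S = -7/3*x_1**2 - x_1*x_2**2 - 40/3*x_1*x_2 - 21*x_1 + 1/2*x_2**3 - 27*x_2.
  leading term x_1**2: subtract (7/12)·f_1 from -7/3*x_1**2 - x_1*x_2**2 - 40/3*x_1*x_2 - 21*x_1 + 1/2*x_2**3 - 27*x_2 → -x_1*x_2**2 - 51/4*x_1*x_2 - 259/12*x_1 + 1/2*x_2**3 - 7/12*x_2**2 - 95/3*x_2 - 679/12
  leading term x_1*x_2**2: subtract (4*x_2)·h_4 from -x_1*x_2**2 - 51/4*x_1*x_2 - 259/12*x_1 + 1/2*x_2**3 - 7/12*x_2**2 - 95/3*x_2 - 679/12 → -125/12*x_1*x_2 - 259/12*x_1 + 3/2*x_2**3 + 51/4*x_2**2 - 32/3*x_2 - 679/12
  leading term x_1*x_2: subtract (125/3)·h_4 from -125/12*x_1*x_2 - 259/12*x_1 + 3/2*x_2**3 + 51/4*x_2**2 - 32/3*x_2 - 679/12 → 49/18*x_1 + 3/2*x_2**3 + 139/6*x_2**2 + 1154/9*x_2 + 973/6
  leading term x_1: subtract (-49/15)·h_5 from 49/18*x_1 + 3/2*x_2**3 + 139/6*x_2**2 + 1154/9*x_2 + 973/6 → 3/2*x_2**3 + 199/10*x_2**2 + 554/5*x_2 + 154
  leading term x_2**3: subtract (3)·h_6 from 3/2*x_2**3 + 199/10*x_2**2 + 554/5*x_2 + 154 → -193/10*x_2**2 - 2101/10*x_2 - 343
  leading term x_2**2: no divisor's leading term divides it; move -193/10*x_2**2 to the remainder.
  leading term x_2: no divisor's leading term divides it; move -2101/10*x_2 to the remainder.
  leading term 1: no divisor's leading term divides it; move -343 to the remainder.
  remainder -193/10*x_2**2 - 2101/10*x_2 - 343 ≠ 0; add h_7 = -193/10*x_2**2 - 2101/10*x_2 - 343 to the basis.

S(f_1,h_5): lcm = x_1**2. S = -6/5*x_1*x_2**2 - 123/20*x_1*x_2 - 13/4*x_1 - 1/4*x_2**2 - 2*x_2 - 97/4.
  leading term x_1*x_2**2: subtract (24/5*x_2)·h_4 from -6/5*x_1*x_2**2 - 123/20*x_1*x_2 - 13/4*x_1 - 1/4*x_2**2 - 2*x_2 - 97/4 → -67/20*x_1*x_2 - 13/4*x_1 + 6/5*x_2**3 + 63/4*x_2**2 + 116/5*x_2 - 97/4
  leading term x_1*x_2: subtract (67/5)·h_4 from -67/20*x_1*x_2 - 13/4*x_1 + 6/5*x_2**3 + 63/4*x_2**2 + 116/5*x_2 - 97/4 → 137/30*x_1 + 6/5*x_2**3 + 191/10*x_2**2 + 1018/15*x_2 + 461/10
  leading term x_1: subtract (-137/25)·h_5 from 137/30*x_1 + 6/5*x_2**3 + 191/10*x_2**2 + 1018/15*x_2 + 461/10 → 6/5*x_2**3 + 681/50*x_2**2 + 966/25*x_2 + 162/5
  leading term x_2**3: subtract (12/5)·h_6 from 6/5*x_2**3 + 681/50*x_2**2 + 966/25*x_2 + 162/5 → -887/50*x_2**2 - 5452/25*x_2 - 1826/5
  leading term x_2**2: subtract (887/965)·h_7 from -887/50*x_2**2 - 5452/25*x_2 - 1826/5 → -48177/1930*x_2 - 48177/965
  leading term x_2: no divisor's leading term divides it; move -48177/1930*x_2 to the remainder.
  leading term 1: no divisor's leading term divides it; move -48177/965 to the remainder.
  remainder -48177/1930*x_2 - 48177/965 ≠ 0; add h_8 = -48177/1930*x_2 - 48177/965 to the basis.

The other S-polynomials (S(f_2,f_3), S(f_2,h_4), S(f_2,h_5), S(f_3,h_5), S(h_4,h_5), S(f_1,h_6), S(f_2,h_6), S(f_3,h_6), S(h_4,h_6), S(h_5,h_6), S(f_1,h_7), S(f_2,h_7), S(f_3,h_7), S(h_4,h_7), S(h_5,h_7), S(h_6,h_7), S(f_1,h_8), S(f_2,h_8), S(f_3,h_8), S(h_4,h_8), S(h_5,h_8), S(h_6,h_8), S(h_7,h_8)) all reduce to 0 modulo the current basis, so we have a Gröbner basis.
Inter-reduce: drop elements whose leading term is divisible by another's, tail-reduce, and make monic.
Reduced Gröbner basis: {x_1 - 5, x_2 + 2}.

From the last basis element, x_2 + 2 = 0, so x_2 takes values in {-2}. Each choice, substituted upward through the basis, yields the corresponding point(s) of the solution set.
  x_2 = -2: the earlier basis element becomes x_1 - 5 = 0, giving x_1 = 5 — point (5, -2).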